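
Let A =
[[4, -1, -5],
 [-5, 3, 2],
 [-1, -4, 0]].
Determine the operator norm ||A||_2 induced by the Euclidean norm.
||A||_2 ≈ 8.5715 (= sqrt(largest eigenvalue of A^T A))

||A||_2 = sigma_max(A) = sqrt(lambda_max(A^T A)). Form the symmetric matrix M = A^T A =
[[42, -15, -30],
 [-15, 26, 11],
 [-30, 11, 29]].
Its characteristic polynomial (trace, sum of principal 2x2 minors, determinant of M give the coefficients) is
  p(λ) = det(λ I - M) = λ^3 - 97λ^2 + 1818λ - 6561.
No integer candidate from the rational root theorem (±divisors of 6561) is a root, so the roots are irrational. The cubic discriminant is Δ = 2774708217 > 0, so there are three distinct real roots. p(4) = -777 and p(5) = 229 have opposite signs, so a root lies in (4, 5); Newton's method refines it to λ ≈ 4.7572. p(18) = 567 and p(19) = -177 have opposite signs, so a root lies in (18, 19); Newton's method refines it to λ ≈ 18.7719. p(73) = -1743 and p(74) = 2023 have opposite signs, so a root lies in (73, 74); Newton's method refines it to λ ≈ 73.471. Check (Vieta): the three roots sum to 97, matching tr M = 97.
So the eigenvalues of A^T A are ≈ 4.7572, 18.7719, 73.471 (all ≥ 0, as they must be for A^T A). The largest is λ_max ≈ 73.471, hence ||A||_2 = sqrt(λ_max) ≈ 8.5715.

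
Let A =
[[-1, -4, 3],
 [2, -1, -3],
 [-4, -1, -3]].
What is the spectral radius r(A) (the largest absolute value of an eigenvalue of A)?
r(A) ≈ 4.5787

The eigenvalues of A are the roots of its characteristic polynomial. With M = A (coefficients from the trace, the sum of principal 2x2 minors, and det A):
  p(λ) = det(λ I - M) = λ^3 + 5λ^2 + 24λ + 90.
No integer candidate from the rational root theorem (±divisors of 90) is a root, so the roots are irrational. The cubic discriminant is Δ = -110196 < 0, so there is one real root and a complex-conjugate pair. p(-5) = -30 and p(-4) = 10 have opposite signs, so a root lies in (-5, -4); Newton's method refines it to λ ≈ -4.2929. Dividing out (λ - (-4.2929)) leaves approximately λ^2 + 0.7071λ + 20.9646. For λ^2 + 0.7071λ + 20.9646 the discriminant is -83.3586. It is negative, so the remaining roots are the complex-conjugate pair λ ≈ -0.3535 ± 4.565i. Their product equals the constant term, so |λ|^2 ≈ 20.9646 and |λ| ≈ 4.5787.
Thus the eigenvalues (to 4 decimals) are -4.2929 (modulus 4.2929); -0.3535 ± 4.565i (modulus 4.5787). The spectral radius is the largest modulus: r(A) ≈ 4.5787. (Cross-check: r(A) ≤ ||A||_2 ≈ 5.4772; equality holds whenever A is normal, though it can also hold for some non-normal A.)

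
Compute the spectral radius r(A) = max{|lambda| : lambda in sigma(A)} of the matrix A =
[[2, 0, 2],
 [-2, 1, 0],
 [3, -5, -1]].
r(A) ≈ 4.2863

The eigenvalues of A are the roots of its characteristic polynomial. With M = A (coefficients from the trace, the sum of principal 2x2 minors, and det A):
  p(λ) = det(λ I - M) = λ^3 - 2λ^2 - 7λ - 12.
No integer candidate from the rational root theorem (±divisors of 12) is a root, so the roots are irrational. The cubic discriminant is Δ = -5728 < 0, so there is one real root and a complex-conjugate pair. p(4) = -8 and p(5) = 28 have opposite signs, so a root lies in (4, 5); Newton's method refines it to λ ≈ 4.2863. Dividing out (λ - (4.2863)) leaves approximately λ^2 + 2.2863λ + 2.7996. For λ^2 + 2.2863λ + 2.7996 the discriminant is -5.9715. It is negative, so the remaining roots are the complex-conjugate pair λ ≈ -1.1431 ± 1.2218i. Their product equals the constant term, so |λ|^2 ≈ 2.7996 and |λ| ≈ 1.6732.
Thus the eigenvalues (to 4 decimals) are 4.2863 (modulus 4.2863); -1.1431 ± 1.2218i (modulus 1.6732). The spectral radius is the largest modulus: r(A) ≈ 4.2863. (Cross-check: r(A) ≤ ||A||_2 ≈ 6.2782; equality holds whenever A is normal, though it can also hold for some non-normal A.)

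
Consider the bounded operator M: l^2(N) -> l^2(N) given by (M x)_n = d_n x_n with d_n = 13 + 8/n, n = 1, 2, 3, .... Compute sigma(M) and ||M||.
sigma(M) = {13 + 8/n : n ≥ 1} ∪ {13}; ||M|| = 21

A bounded diagonal operator on l^2 with diagonal entries d_n has spectrum equal to the closure of {d_n : n ≥ 1}: every d_n is an eigenvalue (with eigenvector e_n), so {d_n} ⊂ sigma(M); the spectrum is closed, so its closure is too; and for lambda not in the closure, (M - lambda I) has bounded inverse (the diagonal entries 1/(d_n - lambda) are bounded). For our sequence d_n = 13 + 8/n, n = 1, 2, 3, ...:
  - {d_n} = {13 + 8/n : n ≥ 1}; the only limit point is 13
  - closure = {13 + 8/n : n ≥ 1} ∪ {13}
For the norm: a diagonal operator has ||M|| = sup_n |d_n|. Here d_n = 13 + 8/n is positive and decreasing, so sup_n |d_n| = d_1 = 13 + 8 = 21. So ||M|| = 21.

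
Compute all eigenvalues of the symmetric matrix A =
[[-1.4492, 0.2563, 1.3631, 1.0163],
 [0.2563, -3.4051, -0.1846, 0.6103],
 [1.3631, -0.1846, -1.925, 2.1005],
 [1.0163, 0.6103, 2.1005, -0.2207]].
sigma(A) ≈ {-4, -3, -2, 2}

A is real symmetric, so its spectrum consists of real eigenvalues. Expanding the characteristic polynomial of the displayed matrix gives
  det(λ I - A) = p(λ) = λ^4 + (7)λ^3 + (8)λ^2 + (-28)λ + (-48).
Solving p(λ) = 0 yields eigenvalues ≈ -4, -3, -2, 2. (A is shown rounded to 4 decimals, so these recover the underlying integer eigenvalues to within that precision.)
Verification: the trace of A = -7 equals the sum of eigenvalues -7, and det(A) ≈ -47.9991 matches the eigenvalue product -48.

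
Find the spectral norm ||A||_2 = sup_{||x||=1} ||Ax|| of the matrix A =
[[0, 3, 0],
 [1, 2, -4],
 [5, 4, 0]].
||A||_2 ≈ 7.185 (= sqrt(largest eigenvalue of A^T A))

||A||_2 = sigma_max(A) = sqrt(lambda_max(A^T A)). Form the symmetric matrix M = A^T A =
[[26, 22, -4],
 [22, 29, -8],
 [-4, -8, 16]].
Its characteristic polynomial (trace, sum of principal 2x2 minors, determinant of M give the coefficients) is
  p(λ) = det(λ I - M) = λ^3 - 71λ^2 + 1070λ - 3600.
No integer candidate from the rational root theorem (±divisors of 3600) is a root, so the roots are irrational. The cubic discriminant is Δ = 290286500 > 0, so there are three distinct real roots. p(4) = -392 and p(5) = 100 have opposite signs, so a root lies in (4, 5); Newton's method refines it to λ ≈ 4.7766. p(14) = 208 and p(15) = -150 have opposite signs, so a root lies in (14, 15); Newton's method refines it to λ ≈ 14.5994. p(51) = -1050 and p(52) = 664 have opposite signs, so a root lies in (51, 52); Newton's method refines it to λ ≈ 51.624. Check (Vieta): the three roots sum to 71, matching tr M = 71.
So the eigenvalues of A^T A are ≈ 4.7766, 14.5994, 51.624 (all ≥ 0, as they must be for A^T A). The largest is λ_max ≈ 51.624, hence ||A||_2 = sqrt(λ_max) ≈ 7.185.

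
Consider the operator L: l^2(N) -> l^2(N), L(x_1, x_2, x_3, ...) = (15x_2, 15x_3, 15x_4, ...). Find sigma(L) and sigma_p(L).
sigma(L) = closed disk {z in C : |z| ≤ 15}; sigma_p(L) = open disk {z in C : |z| < 15}

Note L = 15·V where V is the unit left shift (V x)_k = x_{k+1}; so sigma(L) = 15·sigma(V) and ||L|| = 15||V||. ||L x||^2 = 225sum_{k≥2} |x_k|^2 ≤ 225||x||^2, with equality on {x : x_1 = 0}, so ||L|| = 15. For any lambda with |lambda| < 15, set r = lambda/15 (|r| < 1); the vector x = (1, r, r^2, ...) is in l^2 and satisfies L x = 15(r, r^2, ...) = lambda x, so lambda is an eigenvalue. On the boundary |lambda| = 15 the geometric series diverges, so no l^2 eigenvector exists, but these lambda lie in the approximate point spectrum. Hence sigma(L) is the closed disk of radius 15 and sigma_p(L) is the open disk.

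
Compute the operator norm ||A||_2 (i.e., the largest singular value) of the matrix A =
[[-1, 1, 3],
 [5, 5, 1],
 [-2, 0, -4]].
||A||_2 ≈ 7.5697 (= sqrt(largest eigenvalue of A^T A))

||A||_2 = sigma_max(A) = sqrt(lambda_max(A^T A)). Form the symmetric matrix M = A^T A =
[[30, 24, 10],
 [24, 26, 8],
 [10, 8, 26]].
Its characteristic polynomial (trace, sum of principal 2x2 minors, determinant of M give the coefficients) is
  p(λ) = det(λ I - M) = λ^3 - 82λ^2 + 1496λ - 4624.
No integer candidate from the rational root theorem (±divisors of 4624) is a root, so the roots are irrational. The cubic discriminant is Δ = 1090968064 > 0, so there are three distinct real roots. p(3) = -847 and p(4) = 112 have opposite signs, so a root lies in (3, 4); Newton's method refines it to λ ≈ 3.8751. p(20) = 496 and p(21) = -109 have opposite signs, so a root lies in (20, 21); Newton's method refines it to λ ≈ 20.8247. p(57) = -577 and p(58) = 1408 have opposite signs, so a root lies in (57, 58); Newton's method refines it to λ ≈ 57.3002. Check (Vieta): the three roots sum to 82, matching tr M = 82.
So the eigenvalues of A^T A are ≈ 3.8751, 20.8247, 57.3002 (all ≥ 0, as they must be for A^T A). The largest is λ_max ≈ 57.3002, hence ||A||_2 = sqrt(λ_max) ≈ 7.5697.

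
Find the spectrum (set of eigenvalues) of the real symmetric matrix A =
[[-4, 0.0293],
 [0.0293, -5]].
sigma(A) ≈ {-5, -4}

A is real symmetric, so its spectrum consists of real eigenvalues. Expanding the characteristic polynomial of the displayed matrix gives
  det(λ I - A) = p(λ) = λ^2 + (9)λ + (20).
Solving p(λ) = 0 yields eigenvalues ≈ -5, -4. (A is shown rounded to 4 decimals, so these recover the underlying integer eigenvalues to within that precision.)
Verification: the trace of A = -9 equals the sum of eigenvalues -9, and det(A) ≈ 20.0000 matches the eigenvalue product 20.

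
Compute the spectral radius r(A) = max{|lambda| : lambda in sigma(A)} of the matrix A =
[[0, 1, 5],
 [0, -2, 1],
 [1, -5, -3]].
r(A) ≈ 3.4097

The eigenvalues of A are the roots of its characteristic polynomial. With M = A (coefficients from the trace, the sum of principal 2x2 minors, and det A):
  p(λ) = det(λ I - M) = λ^3 + 5λ^2 + 6λ - 11.
No integer candidate from the rational root theorem (±divisors of 11) is a root, so the roots are irrational. The cubic discriminant is Δ = -3671 < 0, so there is one real root and a complex-conjugate pair. p(0) = -11 and p(1) = 1 have opposite signs, so a root lies in (0, 1); Newton's method refines it to λ ≈ 0.9462. Dividing out (λ - (0.9462)) leaves approximately λ^2 + 5.9462λ + 11.626. For λ^2 + 5.9462λ + 11.626 the discriminant is -11.1472. It is negative, so the remaining roots are the complex-conjugate pair λ ≈ -2.9731 ± 1.6694i. Their product equals the constant term, so |λ|^2 ≈ 11.626 and |λ| ≈ 3.4097.
Thus the eigenvalues (to 4 decimals) are 0.9462 (modulus 0.9462); -2.9731 ± 1.6694i (modulus 3.4097). The spectral radius is the largest modulus: r(A) ≈ 3.4097. (Cross-check: r(A) ≤ ||A||_2 ≈ 7.1614; equality holds whenever A is normal, though it can also hold for some non-normal A.)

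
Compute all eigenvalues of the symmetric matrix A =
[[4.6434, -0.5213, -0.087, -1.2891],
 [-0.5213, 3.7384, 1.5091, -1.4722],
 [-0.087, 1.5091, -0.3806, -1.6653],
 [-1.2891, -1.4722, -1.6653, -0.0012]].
sigma(A) ≈ {-2, 0, 5} (5 with multiplicity 2)

A is real symmetric, so its spectrum consists of real eigenvalues. Expanding the characteristic polynomial of the displayed matrix gives
  det(λ I - A) = p(λ) = λ^4 + (-8)λ^3 + (5)λ^2 + (50)λ + (0).
Solving p(λ) = 0 yields eigenvalues ≈ -2, 0, 5, 5. (A is shown rounded to 4 decimals, so these recover the underlying integer eigenvalues to within that precision.)
Verification: the trace of A = 8 equals the sum of eigenvalues 8, and det(A) ≈ -0.0009 matches the eigenvalue product 0.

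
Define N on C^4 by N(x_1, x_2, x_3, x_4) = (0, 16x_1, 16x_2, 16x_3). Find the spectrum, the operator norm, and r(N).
sigma(N) = {0}; ||N|| = 16; r(N) = 0. (N is nilpotent with N^4 = 0.)

On C^4, N is a strictly lower-triangular matrix with 16 on the subdiagonal and zeros elsewhere, so its characteristic polynomial is lambda^4 and every eigenvalue is 0: sigma(N) = {0}. For the operator norm, N e_i = 16e_{i+1} for i = 1, ..., 3 and N e_4 = 0, so the singular values of N are 16 (with multiplicity 3) and 0; hence ||N|| = 16. The spectral radius r(N) = max|lambda| = 0. Note ||N|| > r(N) — characteristic of non-normal nilpotent operators. Indeed N^4 = 0.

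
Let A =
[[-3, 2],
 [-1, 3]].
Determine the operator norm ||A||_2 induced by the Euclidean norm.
||A||_2 = sqrt((23 + sqrt(333))/2) ≈ 4.5414 (= sqrt(largest eigenvalue of A^T A))

||A||_2 = sigma_max(A) = sqrt(lambda_max(A^T A)). Form the symmetric matrix M = A^T A =
[[10, -9],
 [-9, 13]].
Its characteristic polynomial (trace, determinant of M give the coefficients) is
  p(λ) = det(λ I - M) = λ^2 - 23λ + 49.
For λ^2 - 23λ + 49 the discriminant is 333. It is nonnegative but not a perfect square, so the roots are real and irrational: λ = (23 ± sqrt(333))/2 ≈ 20.6241, 2.3759.
So the eigenvalues of A^T A are ≈ 2.3759, 20.6241 (all ≥ 0, as they must be for A^T A). The largest is λ_max = (23 + sqrt(333))/2 ≈ 20.6241, hence ||A||_2 = sqrt(λ_max) = sqrt((23 + sqrt(333))/2) ≈ 4.5414.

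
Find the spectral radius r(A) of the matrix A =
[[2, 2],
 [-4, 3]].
r(A) = sqrt(14) ≈ 3.7417

The eigenvalues of A are the roots of its characteristic polynomial. With M = A (coefficients from the trace and determinant):
  p(λ) = det(λ I - M) = λ^2 - 5λ + 14.
For λ^2 - 5λ + 14 the discriminant is -31. It is negative, so the roots are the complex-conjugate pair λ = 5/2 ± (sqrt(31)/2) i ≈ 2.5 ± 2.7839i. For a conjugate pair the product of the roots equals the constant term, so |λ|^2 = 14 and |λ| = sqrt(14) ≈ 3.7417.
Thus the eigenvalues (to 4 decimals) are 2.5 ± 2.7839i (modulus 3.7417). The spectral radius is the largest modulus: r(A) = sqrt(14) ≈ 3.7417. (Cross-check: r(A) ≤ ||A||_2 ≈ 5.0232; equality holds whenever A is normal, though it can also hold for some non-normal A.)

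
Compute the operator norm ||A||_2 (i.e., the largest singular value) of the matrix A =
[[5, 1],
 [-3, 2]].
||A||_2 = sqrt((39 + sqrt(845))/2) ≈ 5.8339 (= sqrt(largest eigenvalue of A^T A))

||A||_2 = sigma_max(A) = sqrt(lambda_max(A^T A)). Form the symmetric matrix M = A^T A =
[[34, -1],
 [-1, 5]].
Its characteristic polynomial (trace, determinant of M give the coefficients) is
  p(λ) = det(λ I - M) = λ^2 - 39λ + 169.
For λ^2 - 39λ + 169 the discriminant is 845. It is nonnegative but not a perfect square, so the roots are real and irrational: λ = (39 ± sqrt(845))/2 ≈ 34.0344, 4.9656.
So the eigenvalues of A^T A are ≈ 4.9656, 34.0344 (all ≥ 0, as they must be for A^T A). The largest is λ_max = (39 + sqrt(845))/2 ≈ 34.0344, hence ||A||_2 = sqrt(λ_max) = sqrt((39 + sqrt(845))/2) ≈ 5.8339.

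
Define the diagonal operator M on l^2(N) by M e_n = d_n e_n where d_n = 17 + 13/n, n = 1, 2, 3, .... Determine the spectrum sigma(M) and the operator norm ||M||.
sigma(M) = {17 + 13/n : n ≥ 1} ∪ {17}; ||M|| = 30

A bounded diagonal operator on l^2 with diagonal entries d_n has spectrum equal to the closure of {d_n : n ≥ 1}: every d_n is an eigenvalue (with eigenvector e_n), so {d_n} ⊂ sigma(M); the spectrum is closed, so its closure is too; and for lambda not in the closure, (M - lambda I) has bounded inverse (the diagonal entries 1/(d_n - lambda) are bounded). For our sequence d_n = 17 + 13/n, n = 1, 2, 3, ...:
  - {d_n} = {17 + 13/n : n ≥ 1}; the only limit point is 17
  - closure = {17 + 13/n : n ≥ 1} ∪ {17}
For the norm: a diagonal operator has ||M|| = sup_n |d_n|. Here d_n = 17 + 13/n is positive and decreasing, so sup_n |d_n| = d_1 = 17 + 13 = 30. So ||M|| = 30.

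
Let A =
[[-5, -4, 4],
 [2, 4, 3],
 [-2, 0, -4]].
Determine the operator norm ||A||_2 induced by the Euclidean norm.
||A||_2 ≈ 7.9252 (= sqrt(largest eigenvalue of A^T A))

||A||_2 = sigma_max(A) = sqrt(lambda_max(A^T A)). Form the symmetric matrix M = A^T A =
[[33, 28, -6],
 [28, 32, -4],
 [-6, -4, 41]].
Its characteristic polynomial (trace, sum of principal 2x2 minors, determinant of M give the coefficients) is
  p(λ) = det(λ I - M) = λ^3 - 106λ^2 + 2885λ - 10816.
No integer candidate from the rational root theorem (±divisors of 10816) is a root, so the roots are irrational. The cubic discriminant is Δ = 2320542544 > 0, so there are three distinct real roots. p(4) = -908 and p(5) = 1084 have opposite signs, so a root lies in (4, 5); Newton's method refines it to λ ≈ 4.4444. p(38) = 622 and p(39) = -208 have opposite signs, so a root lies in (38, 39); Newton's method refines it to λ ≈ 38.7472. p(62) = -1082 and p(63) = 272 have opposite signs, so a root lies in (62, 63); Newton's method refines it to λ ≈ 62.8085. Check (Vieta): the three roots sum to 106, matching tr M = 106.
So the eigenvalues of A^T A are ≈ 4.4444, 38.7472, 62.8085 (all ≥ 0, as they must be for A^T A). The largest is λ_max ≈ 62.8085, hence ||A||_2 = sqrt(λ_max) ≈ 7.9252.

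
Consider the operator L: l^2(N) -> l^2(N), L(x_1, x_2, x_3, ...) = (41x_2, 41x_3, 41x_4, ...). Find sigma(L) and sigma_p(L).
sigma(L) = closed disk {z in C : |z| ≤ 41}; sigma_p(L) = open disk {z in C : |z| < 41}

Note L = 41·V where V is the unit left shift (V x)_k = x_{k+1}; so sigma(L) = 41·sigma(V) and ||L|| = 41||V||. ||L x||^2 = 1681sum_{k≥2} |x_k|^2 ≤ 1681||x||^2, with equality on {x : x_1 = 0}, so ||L|| = 41. For any lambda with |lambda| < 41, set r = lambda/41 (|r| < 1); the vector x = (1, r, r^2, ...) is in l^2 and satisfies L x = 41(r, r^2, ...) = lambda x, so lambda is an eigenvalue. On the boundary |lambda| = 41 the geometric series diverges, so no l^2 eigenvector exists, but these lambda lie in the approximate point spectrum. Hence sigma(L) is the closed disk of radius 41 and sigma_p(L) is the open disk.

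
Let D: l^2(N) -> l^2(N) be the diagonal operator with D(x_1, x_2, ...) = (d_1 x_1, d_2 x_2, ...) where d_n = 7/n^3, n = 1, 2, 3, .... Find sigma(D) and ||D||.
sigma(D) = {7/n^3 : n ≥ 1} ∪ {0}; ||D|| = 7

A bounded diagonal operator on l^2 with diagonal entries d_n has spectrum equal to the closure of {d_n : n ≥ 1}: every d_n is an eigenvalue (with eigenvector e_n), so {d_n} ⊂ sigma(D); the spectrum is closed, so its closure is too; and for lambda not in the closure, (D - lambda I) has bounded inverse (the diagonal entries 1/(d_n - lambda) are bounded). For our sequence d_n = 7/n^3, n = 1, 2, 3, ...:
  - {d_n} = {7/n^3 : n ≥ 1}; the only limit point is 0
  - closure = {7/n^3 : n ≥ 1} ∪ {0}
For the norm: a diagonal operator has ||D|| = sup_n |d_n|. Here d_n = 7/n^3 is positive and decreasing, so sup_n |d_n| = d_1 = 7. So ||D|| = 7.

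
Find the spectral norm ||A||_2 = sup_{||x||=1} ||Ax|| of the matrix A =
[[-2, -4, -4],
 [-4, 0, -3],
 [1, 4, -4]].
||A||_2 ≈ 7.2007 (= sqrt(largest eigenvalue of A^T A))

||A||_2 = sigma_max(A) = sqrt(lambda_max(A^T A)). Form the symmetric matrix M = A^T A =
[[21, 12, 16],
 [12, 32, 0],
 [16, 0, 41]].
Its characteristic polynomial (trace, sum of principal 2x2 minors, determinant of M give the coefficients) is
  p(λ) = det(λ I - M) = λ^3 - 94λ^2 + 2445λ - 13456.
No integer candidate from the rational root theorem (±divisors of 13456) is a root, so the roots are irrational. The cubic discriminant is Δ = 429329552 > 0, so there are three distinct real roots. p(7) = -604 and p(8) = 600 have opposite signs, so a root lies in (7, 8); Newton's method refines it to λ ≈ 7.4868. p(34) = 314 and p(35) = -156 have opposite signs, so a root lies in (34, 35); Newton's method refines it to λ ≈ 34.6635. p(51) = -604 and p(52) = 116 have opposite signs, so a root lies in (51, 52); Newton's method refines it to λ ≈ 51.8497. Check (Vieta): the three roots sum to 94, matching tr M = 94.
So the eigenvalues of A^T A are ≈ 7.4868, 34.6635, 51.8497 (all ≥ 0, as they must be for A^T A). The largest is λ_max ≈ 51.8497, hence ||A||_2 = sqrt(λ_max) ≈ 7.2007.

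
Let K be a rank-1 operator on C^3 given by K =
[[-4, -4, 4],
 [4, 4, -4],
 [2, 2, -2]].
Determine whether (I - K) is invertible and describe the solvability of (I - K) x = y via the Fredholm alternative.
(I - K) is invertible (det(I - K) = 3 ≠ 0), so for every y in C^3 the equation (I - K) x = y has a unique solution.

K has rank 1, so it is an outer product K = u v^T: every row of K is a multiple of one row vector. Reading off the entries, u = (2, -2, -1) and v = (-2, -2, 2) (row i of K equals u_i·v^T). A rank-one matrix u v^T satisfies K u = u (v·u) and kills the (2)-dimensional subspace v^⊥, so its characteristic polynomial is lambda^2 (lambda - v·u) with v·u = tr K = -2. Hence the eigenvalues of I - K are 1 (multiplicity 2) and 1 - (-2) = 3, so det(I - K) = 3. (Direct check: I - K =
[[5, 4, -4],
 [-4, -3, 4],
 [-2, -2, 3]]
has determinant 3.) The finite-dimensional Fredholm alternative says: either (I - K) is invertible, or ker(I - K) ≠ {0} and then range(I - K) = ker((I - K)^*)^⊥, with dim ker(I - K) = dim ker((I - K)^*). Since det(I - K) ≠ 0, 1 is not an eigenvalue of K and ker(I - K) = {0}, so we are in the first case: for every y there is a unique x = (I - K)^(-1) y. Explicitly, by the Sherman–Morrison formula, (I - u v^T)^(-1) = I + u v^T/(1 - v·u), i.e. (I - K)^(-1) = I + K/(3).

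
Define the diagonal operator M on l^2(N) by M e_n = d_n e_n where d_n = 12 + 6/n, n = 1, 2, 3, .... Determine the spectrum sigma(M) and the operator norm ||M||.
sigma(M) = {12 + 6/n : n ≥ 1} ∪ {12}; ||M|| = 18

A bounded diagonal operator on l^2 with diagonal entries d_n has spectrum equal to the closure of {d_n : n ≥ 1}: every d_n is an eigenvalue (with eigenvector e_n), so {d_n} ⊂ sigma(M); the spectrum is closed, so its closure is too; and for lambda not in the closure, (M - lambda I) has bounded inverse (the diagonal entries 1/(d_n - lambda) are bounded). For our sequence d_n = 12 + 6/n, n = 1, 2, 3, ...:
  - {d_n} = {12 + 6/n : n ≥ 1}; the only limit point is 12
  - closure = {12 + 6/n : n ≥ 1} ∪ {12}
For the norm: a diagonal operator has ||M|| = sup_n |d_n|. Here d_n = 12 + 6/n is positive and decreasing, so sup_n |d_n| = d_1 = 12 + 6 = 18. So ||M|| = 18.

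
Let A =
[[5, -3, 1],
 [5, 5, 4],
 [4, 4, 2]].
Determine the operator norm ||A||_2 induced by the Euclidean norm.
||A||_2 ≈ 10.2707 (= sqrt(largest eigenvalue of A^T A))

||A||_2 = sigma_max(A) = sqrt(lambda_max(A^T A)). Form the symmetric matrix M = A^T A =
[[66, 26, 33],
 [26, 50, 25],
 [33, 25, 21]].
Its characteristic polynomial (trace, sum of principal 2x2 minors, determinant of M give the coefficients) is
  p(λ) = det(λ I - M) = λ^3 - 137λ^2 + 3346λ - 2304.
No integer candidate from the rational root theorem (±divisors of 2304) is a root, so the roots are irrational. The cubic discriminant is Δ = 55458861924 > 0, so there are three distinct real roots. p(0) = -2304 and p(1) = 906 have opposite signs, so a root lies in (0, 1); Newton's method refines it to λ ≈ 0.7091. p(30) = 1776 and p(31) = -444 have opposite signs, so a root lies in (30, 31); Newton's method refines it to λ ≈ 30.8032. p(105) = -3774 and p(106) = 4056 have opposite signs, so a root lies in (105, 106); Newton's method refines it to λ ≈ 105.4877. Check (Vieta): the three roots sum to 137, matching tr M = 137.
So the eigenvalues of A^T A are ≈ 0.7091, 30.8032, 105.4877 (all ≥ 0, as they must be for A^T A). The largest is λ_max ≈ 105.4877, hence ||A||_2 = sqrt(λ_max) ≈ 10.2707.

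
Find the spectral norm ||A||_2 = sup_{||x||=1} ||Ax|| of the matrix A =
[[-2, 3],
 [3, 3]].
||A||_2 = sqrt((31 + sqrt(61))/2) ≈ 4.4051 (= sqrt(largest eigenvalue of A^T A))

||A||_2 = sigma_max(A) = sqrt(lambda_max(A^T A)). Form the symmetric matrix M = A^T A =
[[13, 3],
 [3, 18]].
Its characteristic polynomial (trace, determinant of M give the coefficients) is
  p(λ) = det(λ I - M) = λ^2 - 31λ + 225.
For λ^2 - 31λ + 225 the discriminant is 61. It is nonnegative but not a perfect square, so the roots are real and irrational: λ = (31 ± sqrt(61))/2 ≈ 19.4051, 11.5949.
So the eigenvalues of A^T A are ≈ 11.5949, 19.4051 (all ≥ 0, as they must be for A^T A). The largest is λ_max = (31 + sqrt(61))/2 ≈ 19.4051, hence ||A||_2 = sqrt(λ_max) = sqrt((31 + sqrt(61))/2) ≈ 4.4051.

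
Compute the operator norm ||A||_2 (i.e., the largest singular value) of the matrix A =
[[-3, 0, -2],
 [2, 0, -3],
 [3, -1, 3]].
||A||_2 = sqrt((32 + sqrt(972))/2) ≈ 5.6204 (= sqrt(largest eigenvalue of A^T A))

||A||_2 = sigma_max(A) = sqrt(lambda_max(A^T A)). Form the symmetric matrix M = A^T A =
[[22, -3, 9],
 [-3, 1, -3],
 [9, -3, 22]].
Its characteristic polynomial (trace, sum of principal 2x2 minors, determinant of M give the coefficients) is
  p(λ) = det(λ I - M) = λ^3 - 45λ^2 + 429λ - 169.
By the rational root theorem any rational root is an integer divisor of 169. Testing λ = 13: p(13) = 2197 - 7605 + 5577 - 169 = 0, so λ = 13 is a root. Dividing out (λ - 13) leaves p(λ) = (λ - 13)(λ^2 - 32λ + 13). For λ^2 - 32λ + 13 the discriminant is 972. It is nonnegative but not a perfect square, so the roots are real and irrational: λ = (32 ± sqrt(972))/2 ≈ 31.5885, 0.4115.
So the eigenvalues of A^T A are ≈ 0.4115, 13, 31.5885 (all ≥ 0, as they must be for A^T A). The largest is λ_max = (32 + sqrt(972))/2 ≈ 31.5885, hence ||A||_2 = sqrt(λ_max) = sqrt((32 + sqrt(972))/2) ≈ 5.6204.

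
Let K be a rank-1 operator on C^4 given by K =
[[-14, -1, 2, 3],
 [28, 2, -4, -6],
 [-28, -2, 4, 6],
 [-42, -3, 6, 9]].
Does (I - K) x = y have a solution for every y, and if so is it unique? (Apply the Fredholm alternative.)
(I - K) is singular (det(I - K) = 0, i.e. 1 ∈ sigma(K)). (I - K) x = y is solvable iff y ⊥ ker((I - K)^*) = span{(-14, -1, 2, 3)}, i.e. iff -14y_1 - y_2 + 2y_3 + 3y_4 = 0. When solvable, the solutions are x = y + c·(1, -2, 2, 3), c arbitrary (ker(I - K) = span{(1, -2, 2, 3)}, dimension 1).

K has rank 1, so it is an outer product K = u v^T: every row of K is a multiple of one row vector. Reading off the entries, u = (1, -2, 2, 3) and v = (-14, -1, 2, 3) (row i of K equals u_i·v^T). A rank-one matrix u v^T satisfies K u = u (v·u) and kills the (3)-dimensional subspace v^⊥, so its characteristic polynomial is lambda^3 (lambda - v·u) with v·u = tr K = 1. Hence the eigenvalues of I - K are 1 (multiplicity 3) and 1 - (1) = 0, so det(I - K) = 0. (Direct check: I - K =
[[15, 1, -2, -3],
 [-28, -1, 4, 6],
 [28, 2, -3, -6],
 [42, 3, -6, -8]]
has determinant 0.) So 1 is an eigenvalue of K and (I - K) is not invertible. The finite-dimensional Fredholm alternative says: either (I - K) is invertible, or ker(I - K) ≠ {0} and then range(I - K) = ker((I - K)^*)^⊥, with dim ker(I - K) = dim ker((I - K)^*). We are in the second case, so we need both kernels. Kernel of I - K: (I - K) u = u - u (v·u) = u - u = 0, so ker(I - K) = span{u} = span{(1, -2, 2, 3)} (it is exactly 1-dimensional because rank(I - K) = 3). Kernel of the adjoint: K is real, so (I - K)^* = I - K^T = I - v u^T, and (I - v u^T) v = v - v (u·v) = 0; hence ker((I - K)^*) = span{v} = span{(-14, -1, 2, 3)}. Therefore (I - K) x = y is solvable iff <y, v> = 0, i.e. iff -14y_1 - y_2 + 2y_3 + 3y_4 = 0. When this holds, K y = u (v·y) = 0, so (I - K) y = y and x = y is a particular solution; the full solution set is the line x = y + c·u = y + c·(1, -2, 2, 3), c ∈ C.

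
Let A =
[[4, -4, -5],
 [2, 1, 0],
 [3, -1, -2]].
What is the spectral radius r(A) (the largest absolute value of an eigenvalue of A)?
r(A) ≈ 4.1019

The eigenvalues of A are the roots of its characteristic polynomial. With M = A (coefficients from the trace, the sum of principal 2x2 minors, and det A):
  p(λ) = det(λ I - M) = λ^3 - 3λ^2 + 17λ - 1.
No integer candidate from the rational root theorem (±divisors of 1) is a root, so the roots are irrational. The cubic discriminant is Δ = -16268 < 0, so there is one real root and a complex-conjugate pair. p(0) = -1 and p(1) = 14 have opposite signs, so a root lies in (0, 1); Newton's method refines it to λ ≈ 0.0594. Dividing out (λ - (0.0594)) leaves approximately λ^2 - 2.9406λ + 16.8252. For λ^2 - 2.9406λ + 16.8252 the discriminant is -58.654. It is negative, so the remaining roots are the complex-conjugate pair λ ≈ 1.4703 ± 3.8293i. Their product equals the constant term, so |λ|^2 ≈ 16.8252 and |λ| ≈ 4.1019.
Thus the eigenvalues (to 4 decimals) are 0.0594 (modulus 0.0594); 1.4703 ± 3.8293i (modulus 4.1019). The spectral radius is the largest modulus: r(A) ≈ 4.1019. (Cross-check: r(A) ≤ ||A||_2 ≈ 8.3516; equality holds whenever A is normal, though it can also hold for some non-normal A.)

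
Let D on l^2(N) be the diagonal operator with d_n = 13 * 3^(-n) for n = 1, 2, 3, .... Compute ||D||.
||D|| = 13/3 (attained at n = 1)

For D diagonal, ||D|| = sup_n |d_n|. The sequence d_n = 13 * 3^(-n) is positive and strictly decreasing (ratio 3^(-1) < 1), so the supremum is d_1 = 13/3. Hence ||D|| = 13/3.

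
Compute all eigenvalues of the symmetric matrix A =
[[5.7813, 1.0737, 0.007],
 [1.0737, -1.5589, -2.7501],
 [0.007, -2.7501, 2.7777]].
sigma(A) ≈ {-3, 4, 6}

A is real symmetric, so its spectrum consists of real eigenvalues. Expanding the characteristic polynomial of the displayed matrix gives
  det(λ I - A) = p(λ) = λ^3 + (-7)λ^2 + (-6)λ + (72.0017).
Solving p(λ) = 0 yields eigenvalues ≈ -3, 4, 6. (A is shown rounded to 4 decimals, so these recover the underlying integer eigenvalues to within that precision.)
Verification: the trace of A = 7 equals the sum of eigenvalues 7, and det(A) ≈ -72.0017 matches the eigenvalue product -72.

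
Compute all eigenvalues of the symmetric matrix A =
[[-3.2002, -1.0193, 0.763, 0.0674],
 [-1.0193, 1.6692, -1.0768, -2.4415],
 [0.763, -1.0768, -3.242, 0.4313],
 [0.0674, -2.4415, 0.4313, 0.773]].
sigma(A) ≈ {-4, -3, -1, 4}

A is real symmetric, so its spectrum consists of real eigenvalues. Expanding the characteristic polynomial of the displayed matrix gives
  det(λ I - A) = p(λ) = λ^4 + (4)λ^3 + (-13)λ^2 + (-64)λ + (-47.9984).
Solving p(λ) = 0 yields eigenvalues ≈ -4, -3, -1, 4. (A is shown rounded to 4 decimals, so these recover the underlying integer eigenvalues to within that precision.)
Verification: the trace of A = -4 equals the sum of eigenvalues -4, and det(A) ≈ -47.9984 matches the eigenvalue product -48.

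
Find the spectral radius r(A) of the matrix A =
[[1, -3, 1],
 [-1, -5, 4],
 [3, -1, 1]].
r(A) ≈ 5.6803

The eigenvalues of A are the roots of its characteristic polynomial. With M = A (coefficients from the trace, the sum of principal 2x2 minors, and det A):
  p(λ) = det(λ I - M) = λ^3 + 3λ^2 - 11λ + 24.
No integer candidate from the rational root theorem (±divisors of 24) is a root, so the roots are irrational. The cubic discriminant is Δ = -25987 < 0, so there is one real root and a complex-conjugate pair. p(-6) = -18 and p(-5) = 29 have opposite signs, so a root lies in (-6, -5); Newton's method refines it to λ ≈ -5.6803. Dividing out (λ - (-5.6803)) leaves approximately λ^2 - 2.6803λ + 4.2251. For λ^2 - 2.6803λ + 4.2251 the discriminant is -9.7163. It is negative, so the remaining roots are the complex-conjugate pair λ ≈ 1.3402 ± 1.5585i. Their product equals the constant term, so |λ|^2 ≈ 4.2251 and |λ| ≈ 2.0555.
Thus the eigenvalues (to 4 decimals) are -5.6803 (modulus 5.6803); 1.3402 ± 1.5585i (modulus 2.0555). The spectral radius is the largest modulus: r(A) ≈ 5.6803. (Cross-check: r(A) ≤ ||A||_2 ≈ 7.2095; equality holds whenever A is normal, though it can also hold for some non-normal A.)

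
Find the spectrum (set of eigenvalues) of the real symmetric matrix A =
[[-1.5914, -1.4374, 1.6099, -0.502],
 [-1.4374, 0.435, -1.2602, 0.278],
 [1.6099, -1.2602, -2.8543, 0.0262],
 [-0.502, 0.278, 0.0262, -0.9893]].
sigma(A) ≈ {-4, -2, -1, 2}

A is real symmetric, so its spectrum consists of real eigenvalues. Expanding the characteristic polynomial of the displayed matrix gives
  det(λ I - A) = p(λ) = λ^4 + (5)λ^3 + (0)λ^2 + (-19.9987)λ + (-15.9989).
Solving p(λ) = 0 yields eigenvalues ≈ -4, -2, -1, 2. (A is shown rounded to 4 decimals, so these recover the underlying integer eigenvalues to within that precision.)
Verification: the trace of A = -5 equals the sum of eigenvalues -5, and det(A) ≈ -15.9989 matches the eigenvalue product -16.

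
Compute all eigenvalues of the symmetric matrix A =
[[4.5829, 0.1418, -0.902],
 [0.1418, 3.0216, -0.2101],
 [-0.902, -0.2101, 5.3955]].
sigma(A) ≈ {3, 4, 6}

A is real symmetric, so its spectrum consists of real eigenvalues. Expanding the characteristic polynomial of the displayed matrix gives
  det(λ I - A) = p(λ) = λ^3 + (-13)λ^2 + (54)λ + (-72).
Solving p(λ) = 0 yields eigenvalues ≈ 3, 4, 6. (A is shown rounded to 4 decimals, so these recover the underlying integer eigenvalues to within that precision.)
Verification: the trace of A = 13 equals the sum of eigenvalues 13, and det(A) ≈ 71.9998 matches the eigenvalue product 72.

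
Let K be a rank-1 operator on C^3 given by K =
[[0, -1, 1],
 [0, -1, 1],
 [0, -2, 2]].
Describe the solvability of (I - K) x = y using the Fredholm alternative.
(I - K) is singular (det(I - K) = 0, i.e. 1 ∈ sigma(K)). (I - K) x = y is solvable iff y ⊥ ker((I - K)^*) = span{(0, -1, 1)}, i.e. iff -y_2 + y_3 = 0. When solvable, the solutions are x = y + c·(1, 1, 2), c arbitrary (ker(I - K) = span{(1, 1, 2)}, dimension 1).

K has rank 1, so it is an outer product K = u v^T: every row of K is a multiple of one row vector. Reading off the entries, u = (1, 1, 2) and v = (0, -1, 1) (row i of K equals u_i·v^T). A rank-one matrix u v^T satisfies K u = u (v·u) and kills the (2)-dimensional subspace v^⊥, so its characteristic polynomial is lambda^2 (lambda - v·u) with v·u = tr K = 1. Hence the eigenvalues of I - K are 1 (multiplicity 2) and 1 - (1) = 0, so det(I - K) = 0. (Direct check: I - K =
[[1, 1, -1],
 [0, 2, -1],
 [0, 2, -1]]
has determinant 0.) So 1 is an eigenvalue of K and (I - K) is not invertible. The finite-dimensional Fredholm alternative says: either (I - K) is invertible, or ker(I - K) ≠ {0} and then range(I - K) = ker((I - K)^*)^⊥, with dim ker(I - K) = dim ker((I - K)^*). We are in the second case, so we need both kernels. Kernel of I - K: (I - K) u = u - u (v·u) = u - u = 0, so ker(I - K) = span{u} = span{(1, 1, 2)} (it is exactly 1-dimensional because rank(I - K) = 2). Kernel of the adjoint: K is real, so (I - K)^* = I - K^T = I - v u^T, and (I - v u^T) v = v - v (u·v) = 0; hence ker((I - K)^*) = span{v} = span{(0, -1, 1)}. Therefore (I - K) x = y is solvable iff <y, v> = 0, i.e. iff -y_2 + y_3 = 0. When this holds, K y = u (v·y) = 0, so (I - K) y = y and x = y is a particular solution; the full solution set is the line x = y + c·u = y + c·(1, 1, 2), c ∈ C.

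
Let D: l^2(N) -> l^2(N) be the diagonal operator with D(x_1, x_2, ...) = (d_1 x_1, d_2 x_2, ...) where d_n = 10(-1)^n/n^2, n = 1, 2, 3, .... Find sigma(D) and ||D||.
sigma(D) = {10(-1)^n/n^2 : n ≥ 1} ∪ {0}; ||D|| = 10

A bounded diagonal operator on l^2 with diagonal entries d_n has spectrum equal to the closure of {d_n : n ≥ 1}: every d_n is an eigenvalue (with eigenvector e_n), so {d_n} ⊂ sigma(D); the spectrum is closed, so its closure is too; and for lambda not in the closure, (D - lambda I) has bounded inverse (the diagonal entries 1/(d_n - lambda) are bounded). For our sequence d_n = 10(-1)^n/n^2, n = 1, 2, 3, ...:
  - {d_n} = {10(-1)^n/n^2 : n ≥ 1}; the only limit point is 0
  - closure = {10(-1)^n/n^2 : n ≥ 1} ∪ {0}
For the norm: a diagonal operator has ||D|| = sup_n |d_n|. Here |d_n| = 10/n^2 is decreasing, so sup_n |d_n| = |d_1| = 10. So ||D|| = 10.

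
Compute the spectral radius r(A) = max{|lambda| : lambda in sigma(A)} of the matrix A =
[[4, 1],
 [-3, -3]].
r(A) = (1 + sqrt(37))/2 ≈ 3.5414

The eigenvalues of A are the roots of its characteristic polynomial. With M = A (coefficients from the trace and determinant):
  p(λ) = det(λ I - M) = λ^2 - λ - 9.
For λ^2 - λ - 9 the discriminant is 37. It is nonnegative but not a perfect square, so the roots are real and irrational: λ = (1 ± sqrt(37))/2 ≈ 3.5414, -2.5414.
Thus the eigenvalues (to 4 decimals) are 3.5414 (modulus 3.5414); -2.5414 (modulus 2.5414). The spectral radius is the largest modulus: r(A) = (1 + sqrt(37))/2 ≈ 3.5414. (Cross-check: r(A) ≤ ||A||_2 ≈ 5.7016; equality holds whenever A is normal, though it can also hold for some non-normal A.)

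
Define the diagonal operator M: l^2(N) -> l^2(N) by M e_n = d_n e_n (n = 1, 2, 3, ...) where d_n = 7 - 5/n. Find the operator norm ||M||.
||M|| = 7

For a diagonal operator on l^2 with entries d_n, ||M|| = sup_n |d_n|. Here d_1 = 2, d_2 = 9/2, ..., and d_n = 7 - 5/n increases monotonically toward 7. All terms lie in [2, 7), so |d_n| = d_n and the supremum is the limit 7, which is not attained by any individual d_n. Hence ||M|| = 7.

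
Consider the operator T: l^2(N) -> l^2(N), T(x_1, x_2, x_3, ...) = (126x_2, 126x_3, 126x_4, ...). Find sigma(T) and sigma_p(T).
sigma(T) = closed disk {z in C : |z| ≤ 126}; sigma_p(T) = open disk {z in C : |z| < 126}

Note T = 126·V where V is the unit left shift (V x)_k = x_{k+1}; so sigma(T) = 126·sigma(V) and ||T|| = 126||V||. ||T x||^2 = 15876sum_{k≥2} |x_k|^2 ≤ 15876||x||^2, with equality on {x : x_1 = 0}, so ||T|| = 126. For any lambda with |lambda| < 126, set r = lambda/126 (|r| < 1); the vector x = (1, r, r^2, ...) is in l^2 and satisfies T x = 126(r, r^2, ...) = lambda x, so lambda is an eigenvalue. On the boundary |lambda| = 126 the geometric series diverges, so no l^2 eigenvector exists, but these lambda lie in the approximate point spectrum. Hence sigma(T) is the closed disk of radius 126 and sigma_p(T) is the open disk.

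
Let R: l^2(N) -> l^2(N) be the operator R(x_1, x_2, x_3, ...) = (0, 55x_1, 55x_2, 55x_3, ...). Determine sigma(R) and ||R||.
sigma(R) = closed disk {z in C : |z| ≤ 55}; ||R|| = 55

Note R = 55·U where U is the unit right shift (U x)_k = x_{k-1} (with x_0 := 0); so ||R|| = 55||U|| and sigma(R) = 55·sigma(U). ||R x||^2 = sum_{k≥1} |55x_k|^2 = 3025||x||^2, so ||R|| = 55 and sigma(R) ⊂ {|z| ≤ 55}. For any |lambda| < 55, the equation (R - lambda I) x = 0 forces x_1 = 0, then 55x_k = lambda x_{k+1} ⇒ x = 0, so R has no eigenvalues. But (R - lambda I) is not surjective for |lambda| < 55: solving (R - lambda I) x = e_1 would require x_n proportional to (lambda/55)^(-n), which is not in l^2. So every |lambda| < 55 lies in the residual spectrum. The boundary |lambda| = 55 is in the approximate point spectrum (the spectrum is closed). Hence sigma(R) is the closed disk of radius 55.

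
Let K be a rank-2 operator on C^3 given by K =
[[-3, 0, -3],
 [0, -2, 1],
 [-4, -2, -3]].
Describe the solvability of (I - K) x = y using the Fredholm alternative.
(I - K) is invertible (det(I - K) = 20 ≠ 0), so for every y in C^3 the equation (I - K) x = y has a unique solution.

K has rank 2 and factors as K = U V^T = u1 v1^T + u2 v2^T with u1 = (0, 1, 1), v1 = (-2, -2, -1), u2 = (-3, 2, -2), v2 = (1, 0, 1) (multiplying out reproduces the displayed K). The nonzero eigenvalues of U V^T coincide with those of the 2 x 2 matrix G = V^T U = [[v1·u1, v1·u2], [v2·u1, v2·u2]] = [[-3, 4], [1, -5]], and by the Sylvester determinant identity det(I_3 - U V^T) = det(I_2 - V^T U) = det([[4, -4], [-1, 6]]) = (4)(6) - (-4)(-1) = 20. (Direct check: I - K =
[[4, 0, 3],
 [0, 3, -1],
 [4, 2, 4]]
has determinant 20.) The finite-dimensional Fredholm alternative says: either (I - K) is invertible, or ker(I - K) ≠ {0} and then range(I - K) = ker((I - K)^*)^⊥, with dim ker(I - K) = dim ker((I - K)^*). Since det(I - K) ≠ 0, 1 is not an eigenvalue of K and ker(I - K) = {0}, so we are in the first case: for every y there is a unique x = (I - K)^(-1) y. (Explicitly, by the Woodbury identity, (I - U V^T)^(-1) = I + U (I_2 - G)^(-1) V^T.)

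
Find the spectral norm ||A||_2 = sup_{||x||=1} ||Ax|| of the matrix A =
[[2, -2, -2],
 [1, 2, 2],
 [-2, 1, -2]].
||A||_2 ≈ 4.1 (= sqrt(largest eigenvalue of A^T A))

||A||_2 = sigma_max(A) = sqrt(lambda_max(A^T A)). Form the symmetric matrix M = A^T A =
[[9, -4, 2],
 [-4, 9, 6],
 [2, 6, 12]].
Its characteristic polynomial (trace, sum of principal 2x2 minors, determinant of M give the coefficients) is
  p(λ) = det(λ I - M) = λ^3 - 30λ^2 + 241λ - 324.
No integer candidate from the rational root theorem (±divisors of 324) is a root, so the roots are irrational. The cubic discriminant is Δ = 621824 > 0, so there are three distinct real roots. p(1) = -112 and p(2) = 46 have opposite signs, so a root lies in (1, 2); Newton's method refines it to λ ≈ 1.6736. p(11) = 28 and p(12) = -24 have opposite signs, so a root lies in (11, 12); Newton's method refines it to λ ≈ 11.5168. p(16) = -52 and p(17) = 16 have opposite signs, so a root lies in (16, 17); Newton's method refines it to λ ≈ 16.8096. Check (Vieta): the three roots sum to 30, matching tr M = 30.
So the eigenvalues of A^T A are ≈ 1.6736, 11.5168, 16.8096 (all ≥ 0, as they must be for A^T A). The largest is λ_max ≈ 16.8096, hence ||A||_2 = sqrt(λ_max) ≈ 4.1.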